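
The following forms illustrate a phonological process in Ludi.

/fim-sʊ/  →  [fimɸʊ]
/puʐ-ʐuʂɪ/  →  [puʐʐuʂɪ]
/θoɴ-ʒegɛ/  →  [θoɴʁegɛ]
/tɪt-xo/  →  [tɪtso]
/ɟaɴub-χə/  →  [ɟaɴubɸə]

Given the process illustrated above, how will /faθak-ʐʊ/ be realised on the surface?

The data show progressive place assimilation: /s/ → [ɸ] after /m/; /ʒ/ → [ʁ] after /ɴ/; /x/ → [s] after /t/; /χ/ → [ɸ] after /b/. In each pair only place changes, matching the preceding consonant, while manner and voice stay constant.
No alternation appears in [puʐʐuʂɪ]: there the adjacent consonants already agree in place (/ʐ/ and /ʐ/ are both retroflex), so this form is consistent with the same rule.
The rule targets /ʐ/ (voiced retroflex fricative), which sits after the trigger /k/ (velar).
The voiced velar fricative is [ɣ], so /ʐ/ → [ɣ].

[faθakɣʊ]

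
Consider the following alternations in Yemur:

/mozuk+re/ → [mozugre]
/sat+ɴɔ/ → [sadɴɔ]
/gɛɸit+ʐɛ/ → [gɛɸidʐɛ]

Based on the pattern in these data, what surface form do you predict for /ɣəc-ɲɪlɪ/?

[ɣəɟɲɪlɪ]

The data show regressive voicing assimilation: /k/ → [g] before /r/; /t/ → [d] before /ɴ/; /t/ → [d] before /ʐ/. In each pair only voicing changes, matching the following consonant, while place and manner stay constant.
The rule targets /c/ (voiceless palatal stop), which sits before the trigger /ɲ/ (voiced).
Changing only its voicing to voiced gives [ɟ] — the voiced palatal stop.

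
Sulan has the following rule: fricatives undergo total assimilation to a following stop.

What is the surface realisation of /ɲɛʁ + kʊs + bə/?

/ʁ/ is the segment targeted by the rule; it sits immediately before /k/, so it assimilates completely and surfaces as [k].
The same rule applies at the second boundary: /s/ → [b] next to /b/.

[ɲɛkkʊbbə]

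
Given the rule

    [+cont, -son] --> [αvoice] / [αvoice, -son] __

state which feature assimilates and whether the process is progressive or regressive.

progressive voicing assimilation

The rule copies [voice] from the environment onto the target, so the assimilating feature is voicing.
The conditioning segment sits to the left of the focus bar, meaning the trigger precedes the segment that changes — progressive assimilation.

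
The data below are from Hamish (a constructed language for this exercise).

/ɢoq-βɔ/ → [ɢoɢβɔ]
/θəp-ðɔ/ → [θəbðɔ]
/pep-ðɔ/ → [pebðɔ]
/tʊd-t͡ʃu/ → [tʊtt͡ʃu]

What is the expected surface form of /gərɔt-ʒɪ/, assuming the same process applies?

[gərɔdʒɪ]

The data show regressive voicing assimilation: /q/ → [ɢ] before /β/; /p/ → [b] before /ð/; /d/ → [t] before /t͡ʃ/. In each pair only voicing changes, matching the following consonant, while place and manner stay constant.
/t/ is a voiceless alveolar stop. The following trigger /ʒ/ is voiced, so /t/ must become voiced as well.
A voiced alveolar stop is [d], so the surface segment is [d].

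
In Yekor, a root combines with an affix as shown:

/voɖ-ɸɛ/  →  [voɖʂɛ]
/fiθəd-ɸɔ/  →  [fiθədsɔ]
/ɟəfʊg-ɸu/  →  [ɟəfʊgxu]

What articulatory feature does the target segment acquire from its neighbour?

Underlying /ɸ/ is realised as [ʂ] next to /ɖ/; /ɖ/ itself does not change.
/ɸ/ is bilabial while /ɖ/ is retroflex; the output [ʂ] is retroflex, matching the trigger — so the feature that spreads is place.
The same holds elsewhere in the data: /ɸ/ → [s] after /d/ (bilabial → alveolar, matching alveolar); /ɸ/ → [x] after /g/ (bilabial → velar, matching velar) — only place changes, and always toward the preceding segment.

place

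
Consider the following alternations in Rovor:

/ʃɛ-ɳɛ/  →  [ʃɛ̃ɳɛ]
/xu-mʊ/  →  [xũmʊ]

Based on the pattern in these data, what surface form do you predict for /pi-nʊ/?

[pĩnʊ]

The data show regressive nasality assimilation (vowel nasalisation): /ɛ/ → [ɛ̃] before /ɳ/; /u/ → [ũ] before /m/ — a vowel is nasalised by an immediately following nasal consonant.
/i/ sits next to the nasal /n/ and is therefore nasalised to [ĩ].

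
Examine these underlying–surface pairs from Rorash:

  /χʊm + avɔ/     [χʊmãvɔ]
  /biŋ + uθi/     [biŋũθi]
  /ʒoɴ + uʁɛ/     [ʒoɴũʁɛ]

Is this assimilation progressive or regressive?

progressive

The vowel /a/ surfaces as nasalised [ã] next to the preceding nasal /m/ — it has acquired the [+nasal] feature of its neighbour.
The other forms show the same pattern: /u/ → [ũ] after /ŋ/; /u/ → [ũ] after /ɴ/ — each time a vowel is nasalised next to a preceding nasal.
Because the conditioning nasal is to the left of the vowel that changes, the process is progressive (perseverative).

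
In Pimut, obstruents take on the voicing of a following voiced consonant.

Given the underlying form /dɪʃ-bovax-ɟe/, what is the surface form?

The rule targets /ʃ/ (voiceless postalveolar fricative), which sits before the trigger /b/ (voiced).
Changing only its voicing to voiced gives [ʒ] — the voiced postalveolar fricative.
The same rule applies at the second boundary: /x/ → [ɣ] next to /ɟ/.

[dɪʒbovaɣɟe]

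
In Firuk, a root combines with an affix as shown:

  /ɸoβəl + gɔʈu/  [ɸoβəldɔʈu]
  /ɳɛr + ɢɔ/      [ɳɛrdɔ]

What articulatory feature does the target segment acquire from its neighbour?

The segment that alternates is /g/, which surfaces as [d] when adjacent to /l/.
The change velar → alveolar matches the place of the preceding /l/, identifying this as place assimilation.
The same holds elsewhere in the data: /ɢ/ → [d] after /r/ (uvular → alveolar, matching alveolar) — only place changes, and always toward the preceding segment.

place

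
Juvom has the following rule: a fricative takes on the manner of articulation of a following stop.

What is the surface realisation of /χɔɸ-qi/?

[χɔpqi]

The rule targets /ɸ/ (voiceless bilabial fricative), which sits before the trigger /q/ (stop).
A voiceless bilabial stop is [p], so the surface segment is [p].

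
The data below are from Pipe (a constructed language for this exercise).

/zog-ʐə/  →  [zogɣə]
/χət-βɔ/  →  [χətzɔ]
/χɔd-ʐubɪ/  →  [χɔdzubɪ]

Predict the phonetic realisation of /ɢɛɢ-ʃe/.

[ɢɛɢχe]

The data show progressive place assimilation: /ʐ/ → [ɣ] after /g/; /β/ → [z] after /t/; /ʐ/ → [z] after /d/. In each pair only place changes, matching the preceding consonant, while manner and voice stay constant.
The rule targets /ʃ/ (voiceless postalveolar fricative), which sits after the trigger /ɢ/ (uvular).
Changing only its place to uvular gives [χ] — the voiceless uvular fricative.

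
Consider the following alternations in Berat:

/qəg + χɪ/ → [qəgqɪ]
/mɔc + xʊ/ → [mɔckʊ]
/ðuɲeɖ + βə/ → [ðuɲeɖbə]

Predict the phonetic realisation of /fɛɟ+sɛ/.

The data show progressive manner assimilation: /χ/ → [q] after /g/; /x/ → [k] after /c/; /β/ → [b] after /ɖ/. In each pair only manner changes, matching the preceding consonant, while place and voice stay constant.
The rule targets /s/ (voiceless alveolar fricative), which sits after the trigger /ɟ/ (stop).
A voiceless alveolar stop is [t], so the surface segment is [t].

[fɛɟtɛ]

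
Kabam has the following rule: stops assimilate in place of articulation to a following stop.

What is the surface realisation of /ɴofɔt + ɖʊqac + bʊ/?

[ɴofɔʈɖʊqapbʊ]

/t/ is a voiceless alveolar stop. The following trigger /ɖ/ is retroflex, so /t/ must become retroflex as well.
Changing only its place to retroflex gives [ʈ] — the voiceless retroflex stop.
At the second juncture, /c/ likewise becomes [p] adjacent to /b/.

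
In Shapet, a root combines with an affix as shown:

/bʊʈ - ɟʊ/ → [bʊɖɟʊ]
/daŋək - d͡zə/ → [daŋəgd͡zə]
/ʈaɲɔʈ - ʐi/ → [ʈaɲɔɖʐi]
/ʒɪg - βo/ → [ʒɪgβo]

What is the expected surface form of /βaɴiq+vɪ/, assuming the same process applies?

The data show regressive voicing assimilation: /ʈ/ → [ɖ] before /ɟ/; /k/ → [g] before /d͡z/; /ʈ/ → [ɖ] before /ʐ/. In each pair only voicing changes, matching the following consonant, while place and manner stay constant.
Nothing changes in [ʒɪgβo]: there the adjacent consonants already agree in voicing (/g/ and /β/ are both voiced), so this form is consistent with the same rule.
/q/ is a voiceless uvular stop. The following trigger /v/ is voiced, so /q/ must become voiced as well.
A voiced uvular stop is [ɢ], so the surface segment is [ɢ].

[βaɴiɢvɪ]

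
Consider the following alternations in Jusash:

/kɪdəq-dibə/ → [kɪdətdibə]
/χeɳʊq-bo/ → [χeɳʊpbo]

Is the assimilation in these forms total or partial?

partial assimilation

Comparing underlying and surface forms, /q/ → [t] is the alternation; the neighbouring /d/ is constant.
The change uvular → alveolar matches the place of the following /d/, identifying this as place assimilation.
Manner and voice are unchanged, so the assimilation is partial, not total.
Checking the remaining alternation: /q/ → [p] before /b/ (uvular → bilabial, matching bilabial) — only place changes, and always toward the following segment.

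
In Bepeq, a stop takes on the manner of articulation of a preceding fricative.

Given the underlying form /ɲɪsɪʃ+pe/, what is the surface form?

[ɲɪsɪʃɸe]

The rule targets /p/ (voiceless bilabial stop), which sits after the trigger /ʃ/ (fricative).
A voiceless bilabial fricative is [ɸ], so the surface segment is [ɸ].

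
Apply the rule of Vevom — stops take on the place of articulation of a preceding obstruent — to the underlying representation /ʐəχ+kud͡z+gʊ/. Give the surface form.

[ʐəχqud͡zdʊ]

The rule targets /k/ (voiceless velar stop), which sits after the trigger /χ/ (uvular).
A voiceless uvular stop is [q], so the surface segment is [q].
The same rule applies at the second boundary: /g/ → [d] next to /d͡z/.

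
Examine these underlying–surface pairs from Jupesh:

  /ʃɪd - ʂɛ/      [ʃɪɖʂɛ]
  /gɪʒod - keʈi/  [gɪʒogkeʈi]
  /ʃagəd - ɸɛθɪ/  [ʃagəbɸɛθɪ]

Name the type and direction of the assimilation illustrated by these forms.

regressive place assimilation

Underlying /d/ is realised as [ɖ] next to /ʂ/; /ʂ/ itself does not change.
/d/ is alveolar while /ʂ/ is retroflex; the output [ɖ] is retroflex, matching the trigger — so the feature that spreads is place.
Manner and voice are unchanged, so the assimilation is partial, not total.
The other alternating forms pattern the same way: /d/ → [g] before /k/ (alveolar → velar, matching velar); /d/ → [b] before /ɸ/ (alveolar → bilabial, matching bilabial) — only place changes, and always toward the following segment.
Since the segment that changes precedes the conditioning segment, the assimilation is regressive.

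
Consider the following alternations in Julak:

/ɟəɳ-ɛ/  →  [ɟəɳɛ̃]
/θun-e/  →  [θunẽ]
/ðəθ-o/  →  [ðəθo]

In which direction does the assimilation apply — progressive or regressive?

The vowel /ɛ/ surfaces as nasalised [ɛ̃] next to the preceding nasal /ɳ/ — it has acquired the [+nasal] feature of its neighbour.
The other form shows the same pattern: /e/ → [ẽ] after /n/ — each time a vowel is nasalised next to a preceding nasal.
No change occurs in [ðəθo] because the vowel at the boundary is adjacent to an oral consonant, not a nasal (/o/ next to /θ/).
Because the conditioning nasal is to the left of the vowel that changes, the process is progressive (perseverative).

progressive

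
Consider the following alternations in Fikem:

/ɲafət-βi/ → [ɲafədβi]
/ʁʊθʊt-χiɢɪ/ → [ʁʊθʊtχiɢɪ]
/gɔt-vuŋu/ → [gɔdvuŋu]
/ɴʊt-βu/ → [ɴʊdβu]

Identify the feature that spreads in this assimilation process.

voicing

Comparing underlying and surface forms, /t/ → [d] is the alternation; the neighbouring /β/ is constant.
The change voiceless → voiced matches the voicing of the following /β/, identifying this as voicing assimilation.
Checking the remaining alternation: /t/ → [d] before /v/ (voiceless → voiced, matching voiced) — only voicing changes, and always toward the following segment.
No alternation appears in [ʁʊθʊtχiɢɪ]: there the adjacent consonants already agree in voicing (/t/ and /χ/ are both voiceless), so this form is consistent with the same rule.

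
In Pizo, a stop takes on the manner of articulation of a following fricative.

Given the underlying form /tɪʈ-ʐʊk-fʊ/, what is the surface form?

[tɪʂʐʊxfʊ]

The rule targets /ʈ/ (voiceless retroflex stop), which sits before the trigger /ʐ/ (fricative).
A voiceless retroflex fricative is [ʂ], so the surface segment is [ʂ].
The same rule applies at the second boundary: /k/ → [x] next to /f/.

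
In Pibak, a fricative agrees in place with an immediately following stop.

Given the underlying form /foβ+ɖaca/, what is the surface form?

[foʐɖaca]

/β/ is a voiced bilabial fricative. The following trigger /ɖ/ is retroflex, so /β/ must become retroflex as well.
A voiced retroflex fricative is [ʐ], so the surface segment is [ʐ].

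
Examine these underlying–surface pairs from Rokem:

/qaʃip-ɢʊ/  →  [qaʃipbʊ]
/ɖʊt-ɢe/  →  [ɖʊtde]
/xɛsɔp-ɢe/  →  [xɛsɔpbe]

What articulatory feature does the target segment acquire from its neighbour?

Comparing underlying and surface forms, /ɢ/ → [b] is the alternation; the neighbouring /p/ is constant.
The change uvular → bilabial matches the place of the preceding /p/, identifying this as place assimilation.
The same holds elsewhere in the data: /ɢ/ → [d] after /t/ (uvular → alveolar, matching alveolar) — only place changes, and always toward the preceding segment.

place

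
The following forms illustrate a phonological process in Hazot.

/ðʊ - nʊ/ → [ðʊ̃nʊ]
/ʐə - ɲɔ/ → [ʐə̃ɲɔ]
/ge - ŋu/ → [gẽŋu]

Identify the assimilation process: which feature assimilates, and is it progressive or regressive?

regressive nasality assimilation (vowel nasalisation)

The vowel /ʊ/ surfaces as nasalised [ʊ̃] next to the following nasal /n/ — it has acquired the [+nasal] feature of its neighbour.
Likewise in the remaining data: /ə/ → [ə̃] before /ɲ/; /e/ → [ẽ] before /ŋ/ — each time a vowel is nasalised next to a following nasal.
Because the conditioning nasal is to the right of the vowel that changes, the process is regressive (anticipatory).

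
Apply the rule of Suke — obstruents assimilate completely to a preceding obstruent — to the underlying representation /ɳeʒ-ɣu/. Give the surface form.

/ɣ/ is the segment targeted by the rule; it sits immediately after /ʒ/, so it assimilates completely and surfaces as [ʒ].

[ɳeʒʒu]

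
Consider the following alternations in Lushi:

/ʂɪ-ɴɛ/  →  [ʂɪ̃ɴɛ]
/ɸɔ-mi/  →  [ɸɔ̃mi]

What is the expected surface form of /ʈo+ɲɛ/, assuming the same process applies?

The data show regressive nasality assimilation (vowel nasalisation): /ɪ/ → [ɪ̃] before /ɴ/; /ɔ/ → [ɔ̃] before /m/ — a vowel is nasalised by an immediately following nasal consonant.
The vowel /o/ is adjacent to the following nasal /ɲ/, so it acquires [+nasal] and surfaces as [õ].

[ʈõɲɛ]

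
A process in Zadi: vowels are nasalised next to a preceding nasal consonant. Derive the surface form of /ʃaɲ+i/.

[ʃaɲĩ]

/i/ sits next to the nasal /ɲ/ and is therefore nasalised to [ĩ].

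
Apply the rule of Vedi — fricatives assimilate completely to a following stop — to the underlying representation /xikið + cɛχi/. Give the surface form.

[xikiccɛχi]

/ð/ is the segment targeted by the rule; it sits immediately before /c/, so it assimilates completely and surfaces as [c].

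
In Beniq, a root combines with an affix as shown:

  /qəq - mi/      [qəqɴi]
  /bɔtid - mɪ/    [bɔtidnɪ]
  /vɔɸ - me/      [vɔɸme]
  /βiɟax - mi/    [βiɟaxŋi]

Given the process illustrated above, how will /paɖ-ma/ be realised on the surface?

[paɖɳa]

The data show progressive place assimilation: /m/ → [ɴ] after /q/; /m/ → [n] after /d/; /m/ → [ŋ] after /x/. In each pair only place changes, matching the preceding consonant, while manner and voice stay constant.
No alternation appears in [vɔɸme]: there the adjacent consonants already agree in place (/m/ and /ɸ/ are both bilabial), so this form is consistent with the same rule.
/m/ is a voiced bilabial nasal. The preceding trigger /ɖ/ is retroflex, so /m/ must become retroflex as well.
The voiced retroflex nasal is [ɳ], so /m/ → [ɳ].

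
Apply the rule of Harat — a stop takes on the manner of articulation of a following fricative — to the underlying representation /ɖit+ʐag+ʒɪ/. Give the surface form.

[ɖisʐaɣʒɪ]

The rule targets /t/ (voiceless alveolar stop), which sits before the trigger /ʐ/ (fricative).
Changing only its manner to fricative gives [s] — the voiceless alveolar fricative.
The same rule applies at the second boundary: /g/ → [ɣ] next to /ʒ/.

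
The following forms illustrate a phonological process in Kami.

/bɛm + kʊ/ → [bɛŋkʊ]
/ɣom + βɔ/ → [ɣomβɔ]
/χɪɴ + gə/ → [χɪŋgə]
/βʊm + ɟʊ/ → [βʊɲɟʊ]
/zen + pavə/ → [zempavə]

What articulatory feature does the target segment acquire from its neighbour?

Comparing underlying and surface forms, /m/ → [ŋ] is the alternation; the neighbouring /k/ is constant.
/m/ is bilabial while /k/ is velar; the output [ŋ] is velar, matching the trigger — so the feature that spreads is place.
The other alternating forms pattern the same way: /ɴ/ → [ŋ] before /g/ (uvular → velar, matching velar); /m/ → [ɲ] before /ɟ/ (bilabial → palatal, matching palatal); /n/ → [m] before /p/ (alveolar → bilabial, matching bilabial) — only place changes, and always toward the following segment.
No alternation appears in [ɣomβɔ]: there the adjacent consonants already agree in place (/m/ and /β/ are both bilabial), so this form is consistent with the same rule.

place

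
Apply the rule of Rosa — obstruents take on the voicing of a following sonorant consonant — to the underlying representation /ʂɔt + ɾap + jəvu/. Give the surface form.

[ʂɔdɾabjəvu]

The rule targets /t/ (voiceless alveolar stop), which sits before the trigger /ɾ/ (voiced).
The voiced alveolar stop is [d], so /t/ → [d].
The same rule applies at the second boundary: /p/ → [b] next to /j/.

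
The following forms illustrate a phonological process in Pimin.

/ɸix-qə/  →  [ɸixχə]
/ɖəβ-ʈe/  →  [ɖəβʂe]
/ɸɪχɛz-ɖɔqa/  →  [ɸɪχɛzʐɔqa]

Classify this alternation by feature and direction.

progressive manner assimilation

The segment that alternates is /q/, which surfaces as [χ] when adjacent to /x/.
The change stop → fricative matches the manner of the preceding /x/, identifying this as manner assimilation.
Place and voice are unchanged, so the assimilation is partial, not total.
Checking the remaining alternations: /ʈ/ → [ʂ] after /β/ (stop → fricative, matching a fricative); /ɖ/ → [ʐ] after /z/ (stop → fricative, matching a fricative) — only manner changes, and always toward the preceding segment.
Since the segment that changes follows the conditioning segment, the assimilation is progressive.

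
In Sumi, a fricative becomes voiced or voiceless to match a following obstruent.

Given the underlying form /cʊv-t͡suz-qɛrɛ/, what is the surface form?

/v/ is a voiced labiodental fricative. The following trigger /t͡s/ is voiceless, so /v/ must become voiceless as well.
The voiceless labiodental fricative is [f], so /v/ → [f].
The same rule applies at the second boundary: /z/ → [s] next to /q/.

[cʊft͡susqɛrɛ]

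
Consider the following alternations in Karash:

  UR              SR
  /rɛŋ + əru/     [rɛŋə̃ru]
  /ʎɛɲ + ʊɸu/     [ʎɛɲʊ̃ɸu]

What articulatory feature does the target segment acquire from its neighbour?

nasality

The vowel /ə/ surfaces as nasalised [ə̃] next to the preceding nasal /ŋ/ — it has acquired the [+nasal] feature of its neighbour.
Likewise in the remaining data: /ʊ/ → [ʊ̃] after /ɲ/ — each time a vowel is nasalised next to a preceding nasal.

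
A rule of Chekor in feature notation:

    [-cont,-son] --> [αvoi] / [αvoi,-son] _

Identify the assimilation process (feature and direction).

progressive voicing assimilation

The rule copies [voi] from the environment onto the target, so the assimilating feature is voicing.
Since the environment is written before the underscore, the trigger precedes the target; the direction is progressive.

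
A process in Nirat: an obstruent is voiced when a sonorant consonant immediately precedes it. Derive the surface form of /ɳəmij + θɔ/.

The rule targets /θ/ (voiceless dental fricative), which sits after the trigger /j/ (voiced).
A voiced dental fricative is [ð], so the surface segment is [ð].

[ɳəmijðɔ]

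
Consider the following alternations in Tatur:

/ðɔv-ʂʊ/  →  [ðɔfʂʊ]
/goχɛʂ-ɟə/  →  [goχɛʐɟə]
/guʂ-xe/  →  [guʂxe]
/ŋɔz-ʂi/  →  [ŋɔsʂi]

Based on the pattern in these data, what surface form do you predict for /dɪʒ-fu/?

[dɪʃfu]

The data show regressive voicing assimilation: /v/ → [f] before /ʂ/; /ʂ/ → [ʐ] before /ɟ/; /z/ → [s] before /ʂ/. In each pair only voicing changes, matching the following consonant, while place and manner stay constant.
No alternation appears in [guʂxe]: there the adjacent consonants already agree in voicing (/ʂ/ and /x/ are both voiceless), so this form is consistent with the same rule.
The rule targets /ʒ/ (voiced postalveolar fricative), which sits before the trigger /f/ (voiceless).
Changing only its voicing to voiceless gives [ʃ] — the voiceless postalveolar fricative.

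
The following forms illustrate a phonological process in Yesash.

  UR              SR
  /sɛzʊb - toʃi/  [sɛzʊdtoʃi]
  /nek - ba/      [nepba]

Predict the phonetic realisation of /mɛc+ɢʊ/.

The data show regressive place assimilation: /b/ → [d] before /t/; /k/ → [p] before /b/. In each pair only place changes, matching the following consonant, while manner and voice stay constant.
The rule targets /c/ (voiceless palatal stop), which sits before the trigger /ɢ/ (uvular).
Changing only its place to uvular gives [q] — the voiceless uvular stop.

[mɛqɢʊ]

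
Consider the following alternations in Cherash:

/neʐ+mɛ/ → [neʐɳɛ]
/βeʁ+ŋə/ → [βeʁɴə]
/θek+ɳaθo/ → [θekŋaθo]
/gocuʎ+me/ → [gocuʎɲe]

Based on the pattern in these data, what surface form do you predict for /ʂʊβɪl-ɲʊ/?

The data show progressive place assimilation: /m/ → [ɳ] after /ʐ/; /ŋ/ → [ɴ] after /ʁ/; /ɳ/ → [ŋ] after /k/; /m/ → [ɲ] after /ʎ/. In each pair only place changes, matching the preceding consonant, while manner and voice stay constant.
The rule targets /ɲ/ (voiced palatal nasal), which sits after the trigger /l/ (alveolar).
A voiced alveolar nasal is [n], so the surface segment is [n].

[ʂʊβɪlnʊ]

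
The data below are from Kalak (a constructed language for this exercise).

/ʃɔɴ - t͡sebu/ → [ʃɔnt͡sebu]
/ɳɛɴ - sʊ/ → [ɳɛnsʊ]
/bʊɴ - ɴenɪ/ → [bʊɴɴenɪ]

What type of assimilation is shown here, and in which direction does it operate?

Underlying /ɴ/ is realised as [n] next to /t͡s/; /t͡s/ itself does not change.
The change uvular → alveolar matches the place of the following /t͡s/, identifying this as place assimilation.
Manner and voice are unchanged, so the assimilation is partial, not total.
The same holds elsewhere in the data: /ɴ/ → [n] before /s/ (uvular → alveolar, matching alveolar) — only place changes, and always toward the following segment.
Nothing changes in [bʊɴɴenɪ]: there the adjacent consonants already agree in place (/ɴ/ and /ɴ/ are both uvular), so this form is consistent with the same rule.
The trigger is the following segment, so the direction is regressive (anticipatory).

regressive place assimilation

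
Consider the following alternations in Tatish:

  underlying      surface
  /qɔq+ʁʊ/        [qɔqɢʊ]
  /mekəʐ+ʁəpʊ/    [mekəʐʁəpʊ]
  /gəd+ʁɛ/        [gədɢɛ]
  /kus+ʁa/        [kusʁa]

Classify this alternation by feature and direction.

Underlying /ʁ/ is realised as [ɢ] next to /q/; /q/ itself does not change.
/ʁ/ is a fricative while /q/ is a stop; the output [ɢ] is a stop, matching the trigger — so the feature that spreads is manner.
Place and voice are unchanged, so the assimilation is partial, not total.
The other alternating form patterns the same way: /ʁ/ → [ɢ] after /d/ (fricative → stop, matching a stop) — only manner changes, and always toward the preceding segment.
Nothing changes in [mekəʐʁəpʊ], [kusʁa]: there the adjacent consonants already agree in manner (/ʁ/ and /ʐ/ are both fricatives; /ʁ/ and /s/ are both fricatives), so these forms are consistent with the same rule.
The trigger is the preceding segment, so the direction is progressive (perseverative).

progressive manner assimilation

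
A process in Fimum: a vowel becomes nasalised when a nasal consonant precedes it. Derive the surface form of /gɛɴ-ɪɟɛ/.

The vowel /ɪ/ is adjacent to the preceding nasal /ɴ/, so it acquires [+nasal] and surfaces as [ɪ̃].

[gɛɴɪ̃ɟɛ]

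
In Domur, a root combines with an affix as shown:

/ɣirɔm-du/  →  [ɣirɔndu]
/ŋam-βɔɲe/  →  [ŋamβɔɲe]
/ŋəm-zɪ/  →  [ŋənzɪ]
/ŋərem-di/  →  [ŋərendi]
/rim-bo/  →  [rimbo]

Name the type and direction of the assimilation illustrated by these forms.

Underlying /m/ is realised as [n] next to /d/; /d/ itself does not change.
The change bilabial → alveolar matches the place of the following /d/, identifying this as place assimilation.
Manner and voice are unchanged, so the assimilation is partial, not total.
Checking the remaining alternation: /m/ → [n] before /z/ (bilabial → alveolar, matching alveolar) — only place changes, and always toward the following segment.
Nothing changes in [ŋamβɔɲe], [rimbo]: there the adjacent consonants already agree in place (/m/ and /β/ are both bilabial; /m/ and /b/ are both bilabial), so these forms are consistent with the same rule.
The trigger is the following segment, so the direction is regressive (anticipatory).

regressive place assimilation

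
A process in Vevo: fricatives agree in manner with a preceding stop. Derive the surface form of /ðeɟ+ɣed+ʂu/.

[ðeɟgedʈu]

/ɣ/ is a voiced velar fricative. The preceding trigger /ɟ/ is a stop, so /ɣ/ must become a stop as well.
A voiced velar stop is [g], so the surface segment is [g].
The same rule applies at the second boundary: /ʂ/ → [ʈ] next to /d/.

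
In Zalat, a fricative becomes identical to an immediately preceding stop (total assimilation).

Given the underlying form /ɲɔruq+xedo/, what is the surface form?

[ɲɔruqqedo]

/x/ is the segment targeted by the rule; it sits immediately after /q/, so it assimilates completely and surfaces as [q].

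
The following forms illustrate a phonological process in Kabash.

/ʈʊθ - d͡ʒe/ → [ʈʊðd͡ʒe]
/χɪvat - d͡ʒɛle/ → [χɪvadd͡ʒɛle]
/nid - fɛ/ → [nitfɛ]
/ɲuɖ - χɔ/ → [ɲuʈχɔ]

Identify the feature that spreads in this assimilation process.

voicing

The segment that alternates is /θ/, which surfaces as [ð] when adjacent to /d͡ʒ/.
The change voiceless → voiced matches the voicing of the following /d͡ʒ/, identifying this as voicing assimilation.
The same holds elsewhere in the data: /t/ → [d] before /d͡ʒ/ (voiceless → voiced, matching voiced); /d/ → [t] before /f/ (voiced → voiceless, matching voiceless); /ɖ/ → [ʈ] before /χ/ (voiced → voiceless, matching voiceless) — only voicing changes, and always toward the following segment.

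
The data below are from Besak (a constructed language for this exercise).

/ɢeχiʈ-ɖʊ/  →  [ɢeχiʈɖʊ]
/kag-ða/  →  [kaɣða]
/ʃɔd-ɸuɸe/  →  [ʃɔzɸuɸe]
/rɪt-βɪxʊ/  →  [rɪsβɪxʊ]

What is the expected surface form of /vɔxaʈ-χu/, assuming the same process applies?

[vɔxaʂχu]

The data show regressive manner assimilation: /g/ → [ɣ] before /ð/; /d/ → [z] before /ɸ/; /t/ → [s] before /β/. In each pair only manner changes, matching the following consonant, while place and voice stay constant.
No alternation appears in [ɢeχiʈɖʊ]: there the adjacent consonants already agree in manner (/ʈ/ and /ɖ/ are both stops), so this form is consistent with the same rule.
/ʈ/ is a voiceless retroflex stop. The following trigger /χ/ is a fricative, so /ʈ/ must become a fricative as well.
A voiceless retroflex fricative is [ʂ], so the surface segment is [ʂ].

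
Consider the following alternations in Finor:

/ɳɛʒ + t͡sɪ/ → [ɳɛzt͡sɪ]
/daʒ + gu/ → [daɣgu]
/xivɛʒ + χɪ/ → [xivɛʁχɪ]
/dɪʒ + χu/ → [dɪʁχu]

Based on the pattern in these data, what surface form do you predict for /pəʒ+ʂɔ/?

The data show regressive place assimilation: /ʒ/ → [z] before /t͡s/; /ʒ/ → [ɣ] before /g/; /ʒ/ → [ʁ] before /χ/. In each pair only place changes, matching the following consonant, while manner and voice stay constant.
/ʒ/ is a voiced postalveolar fricative. The following trigger /ʂ/ is retroflex, so /ʒ/ must become retroflex as well.
The voiced retroflex fricative is [ʐ], so /ʒ/ → [ʐ].

[pəʐʂɔ]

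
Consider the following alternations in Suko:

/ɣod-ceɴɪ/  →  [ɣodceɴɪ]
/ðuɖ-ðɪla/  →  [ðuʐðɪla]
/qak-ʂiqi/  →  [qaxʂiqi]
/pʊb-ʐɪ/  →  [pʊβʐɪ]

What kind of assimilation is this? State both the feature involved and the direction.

Underlying /ɖ/ is realised as [ʐ] next to /ð/; /ð/ itself does not change.
The change stop → fricative matches the manner of the following /ð/, identifying this as manner assimilation.
Place and voice are unchanged, so the assimilation is partial, not total.
The same holds elsewhere in the data: /k/ → [x] before /ʂ/ (stop → fricative, matching a fricative); /b/ → [β] before /ʐ/ (stop → fricative, matching a fricative) — only manner changes, and always toward the following segment.
No alternation appears in [ɣodceɴɪ]: there the adjacent consonants already agree in manner (/d/ and /c/ are both stops), so this form is consistent with the same rule.
Since the segment that changes precedes the conditioning segment, the assimilation is regressive.

regressive manner assimilation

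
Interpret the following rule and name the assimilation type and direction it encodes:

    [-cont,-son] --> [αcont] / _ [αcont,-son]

The shared variable α links the value of [cont] on the target to that of the neighbouring obstruent. [cont] distinguishes stops from fricatives — a manner-of-articulation feature — so this is manner assimilation.
Since the environment is written after the underscore, the trigger follows the target; the direction is regressive.

regressive manner assimilation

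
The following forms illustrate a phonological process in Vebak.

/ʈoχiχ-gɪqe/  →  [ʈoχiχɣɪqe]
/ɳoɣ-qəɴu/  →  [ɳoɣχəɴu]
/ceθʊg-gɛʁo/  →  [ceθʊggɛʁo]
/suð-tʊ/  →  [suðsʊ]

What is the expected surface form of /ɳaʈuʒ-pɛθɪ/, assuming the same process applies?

[ɳaʈuʒɸɛθɪ]

The data show progressive manner assimilation: /g/ → [ɣ] after /χ/; /q/ → [χ] after /ɣ/; /t/ → [s] after /ð/. In each pair only manner changes, matching the preceding consonant, while place and voice stay constant.
Nothing changes in [ceθʊggɛʁo]: there the adjacent consonants already agree in manner (/g/ and /g/ are both stops), so this form is consistent with the same rule.
/p/ is a voiceless bilabial stop. The preceding trigger /ʒ/ is a fricative, so /p/ must become a fricative as well.
Changing only its manner to fricative gives [ɸ] — the voiceless bilabial fricative.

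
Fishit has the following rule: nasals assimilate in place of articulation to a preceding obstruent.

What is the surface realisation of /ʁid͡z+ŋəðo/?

[ʁid͡znəðo]

/ŋ/ is a voiced velar nasal. The preceding trigger /d͡z/ is alveolar, so /ŋ/ must become alveolar as well.
A voiced alveolar nasal is [n], so the surface segment is [n].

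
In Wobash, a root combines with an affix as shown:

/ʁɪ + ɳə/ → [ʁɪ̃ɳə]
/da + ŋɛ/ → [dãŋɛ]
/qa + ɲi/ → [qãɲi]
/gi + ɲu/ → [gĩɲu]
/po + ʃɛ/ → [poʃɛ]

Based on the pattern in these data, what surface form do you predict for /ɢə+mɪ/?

[ɢə̃mɪ]

The data show regressive nasality assimilation (vowel nasalisation): /ɪ/ → [ɪ̃] before /ɳ/; /a/ → [ã] before /ŋ/; /a/ → [ã] before /ɲ/; /i/ → [ĩ] before /ɲ/ — a vowel is nasalised by an immediately following nasal consonant.
No change occurs in [poʃɛ] because the vowel at the boundary is adjacent to an oral consonant, not a nasal (/o/ next to /ʃ/).
/ə/ sits next to the nasal /m/ and is therefore nasalised to [ə̃].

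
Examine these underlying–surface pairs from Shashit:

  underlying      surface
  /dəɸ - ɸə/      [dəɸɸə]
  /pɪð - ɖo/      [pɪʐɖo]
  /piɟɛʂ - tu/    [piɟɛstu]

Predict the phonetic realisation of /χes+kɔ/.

The data show regressive place assimilation: /ð/ → [ʐ] before /ɖ/; /ʂ/ → [s] before /t/. In each pair only place changes, matching the following consonant, while manner and voice stay constant.
Nothing changes in [dəɸɸə]: there the adjacent consonants already agree in place (/ɸ/ and /ɸ/ are both bilabial), so this form is consistent with the same rule.
The rule targets /s/ (voiceless alveolar fricative), which sits before the trigger /k/ (velar).
The voiceless velar fricative is [x], so /s/ → [x].

[χexkɔ]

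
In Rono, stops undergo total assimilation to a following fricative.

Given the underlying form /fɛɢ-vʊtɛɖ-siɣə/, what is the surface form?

/ɢ/ is the segment targeted by the rule; it sits immediately before /v/, so it assimilates completely and surfaces as [v].
The same rule applies at the second boundary: /ɖ/ → [s] next to /s/.

[fɛvvʊtɛssiɣə]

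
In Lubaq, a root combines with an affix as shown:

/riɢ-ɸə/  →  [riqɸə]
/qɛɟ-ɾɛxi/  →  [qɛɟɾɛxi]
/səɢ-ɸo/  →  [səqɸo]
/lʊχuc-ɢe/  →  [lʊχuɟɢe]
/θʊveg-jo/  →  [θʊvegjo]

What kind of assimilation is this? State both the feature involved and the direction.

The segment that alternates is /ɢ/, which surfaces as [q] when adjacent to /ɸ/.
The change voiced → voiceless matches the voicing of the following /ɸ/, identifying this as voicing assimilation.
Place and manner are unchanged, so the assimilation is partial, not total.
Checking the remaining alternation: /c/ → [ɟ] before /ɢ/ (voiceless → voiced, matching voiced) — only voicing changes, and always toward the following segment.
No alternation appears in [qɛɟɾɛxi], [θʊvegjo]: there the adjacent consonants already agree in voicing (/ɟ/ and /ɾ/ are both voiced; /g/ and /j/ are both voiced), so these forms are consistent with the same rule.
Since the segment that changes precedes the conditioning segment, the assimilation is regressive.

regressive voicing assimilation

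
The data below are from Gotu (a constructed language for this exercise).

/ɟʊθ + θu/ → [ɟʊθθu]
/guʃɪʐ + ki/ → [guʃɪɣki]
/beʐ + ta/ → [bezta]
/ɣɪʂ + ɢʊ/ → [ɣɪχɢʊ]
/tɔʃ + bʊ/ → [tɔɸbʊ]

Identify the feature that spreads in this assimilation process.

place

The segment that alternates is /ʐ/, which surfaces as [ɣ] when adjacent to /k/.
The change retroflex → velar matches the place of the following /k/, identifying this as place assimilation.
The same holds elsewhere in the data: /ʐ/ → [z] before /t/ (retroflex → alveolar, matching alveolar); /ʂ/ → [χ] before /ɢ/ (retroflex → uvular, matching uvular); /ʃ/ → [ɸ] before /b/ (postalveolar → bilabial, matching bilabial) — only place changes, and always toward the following segment.
No alternation appears in [ɟʊθθu]: there the adjacent consonants already agree in place (/θ/ and /θ/ are both dental), so this form is consistent with the same rule.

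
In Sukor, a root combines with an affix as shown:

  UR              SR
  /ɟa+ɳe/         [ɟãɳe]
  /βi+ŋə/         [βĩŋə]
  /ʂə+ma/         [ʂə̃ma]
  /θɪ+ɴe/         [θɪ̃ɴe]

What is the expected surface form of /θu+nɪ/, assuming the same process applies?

The data show regressive nasality assimilation (vowel nasalisation): /a/ → [ã] before /ɳ/; /i/ → [ĩ] before /ŋ/; /ə/ → [ə̃] before /m/; /ɪ/ → [ɪ̃] before /ɴ/ — a vowel is nasalised by an immediately following nasal consonant.
The vowel /u/ is adjacent to the following nasal /n/, so it acquires [+nasal] and surfaces as [ũ].

[θũnɪ]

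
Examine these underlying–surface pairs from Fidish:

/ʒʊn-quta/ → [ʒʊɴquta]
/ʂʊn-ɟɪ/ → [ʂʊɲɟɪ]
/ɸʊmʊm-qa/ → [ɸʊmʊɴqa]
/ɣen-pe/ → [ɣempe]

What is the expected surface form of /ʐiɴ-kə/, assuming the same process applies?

The data show regressive place assimilation: /n/ → [ɴ] before /q/; /n/ → [ɲ] before /ɟ/; /m/ → [ɴ] before /q/; /n/ → [m] before /p/. In each pair only place changes, matching the following consonant, while manner and voice stay constant.
/ɴ/ is a voiced uvular nasal. The following trigger /k/ is velar, so /ɴ/ must become velar as well.
Changing only its place to velar gives [ŋ] — the voiced velar nasal.

[ʐiŋkə]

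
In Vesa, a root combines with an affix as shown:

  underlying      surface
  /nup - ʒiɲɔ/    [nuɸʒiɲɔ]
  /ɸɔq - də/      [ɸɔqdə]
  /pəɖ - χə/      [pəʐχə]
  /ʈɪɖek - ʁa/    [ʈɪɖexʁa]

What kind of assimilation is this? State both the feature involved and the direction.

regressive manner assimilation

Underlying /p/ is realised as [ɸ] next to /ʒ/; /ʒ/ itself does not change.
The change stop → fricative matches the manner of the following /ʒ/, identifying this as manner assimilation.
Place and voice are unchanged, so the assimilation is partial, not total.
The same holds elsewhere in the data: /ɖ/ → [ʐ] before /χ/ (stop → fricative, matching a fricative); /k/ → [x] before /ʁ/ (stop → fricative, matching a fricative) — only manner changes, and always toward the following segment.
Nothing changes in [ɸɔqdə]: there the adjacent consonants already agree in manner (/q/ and /d/ are both stops), so this form is consistent with the same rule.
The trigger is the following segment, so the direction is regressive (anticipatory).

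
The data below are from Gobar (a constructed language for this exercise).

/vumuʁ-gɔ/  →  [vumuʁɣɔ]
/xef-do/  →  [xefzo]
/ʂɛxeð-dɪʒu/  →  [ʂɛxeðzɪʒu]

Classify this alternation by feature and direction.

Comparing underlying and surface forms, /g/ → [ɣ] is the alternation; the neighbouring /ʁ/ is constant.
The change stop → fricative matches the manner of the preceding /ʁ/, identifying this as manner assimilation.
Place and voice are unchanged, so the assimilation is partial, not total.
The same holds elsewhere in the data: /d/ → [z] after /f/ (stop → fricative, matching a fricative); /d/ → [z] after /ð/ (stop → fricative, matching a fricative) — only manner changes, and always toward the preceding segment.
The trigger is the preceding segment, so the direction is progressive (perseverative).

progressive manner assimilation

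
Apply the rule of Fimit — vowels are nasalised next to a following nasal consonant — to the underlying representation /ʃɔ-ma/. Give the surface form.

[ʃɔ̃ma]

The vowel /ɔ/ is adjacent to the following nasal /m/, so it acquires [+nasal] and surfaces as [ɔ̃].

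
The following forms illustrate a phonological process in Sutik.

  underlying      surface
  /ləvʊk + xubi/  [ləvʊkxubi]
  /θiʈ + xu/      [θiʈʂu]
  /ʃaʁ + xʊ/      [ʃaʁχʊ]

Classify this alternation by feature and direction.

The segment that alternates is /x/, which surfaces as [ʂ] when adjacent to /ʈ/.
/x/ is velar while /ʈ/ is retroflex; the output [ʂ] is retroflex, matching the trigger — so the feature that spreads is place.
Manner and voice are unchanged, so the assimilation is partial, not total.
The same holds elsewhere in the data: /x/ → [χ] after /ʁ/ (velar → uvular, matching uvular) — only place changes, and always toward the preceding segment.
Nothing changes in [ləvʊkxubi]: there the adjacent consonants already agree in place (/x/ and /k/ are both velar), so this form is consistent with the same rule.
Since the segment that changes follows the conditioning segment, the assimilation is progressive.

progressive place assimilation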